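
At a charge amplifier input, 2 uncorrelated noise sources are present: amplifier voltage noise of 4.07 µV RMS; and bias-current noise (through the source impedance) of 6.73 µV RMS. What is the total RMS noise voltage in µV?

Uncorrelated sources add in power (mean-square): V_tot = √(ΣV_i²)
V_tot = √[(4.07×10⁻⁶)² + (6.73×10⁻⁶)²] = 7.86×10⁻⁶ V = 7.86 µV

7.86 µV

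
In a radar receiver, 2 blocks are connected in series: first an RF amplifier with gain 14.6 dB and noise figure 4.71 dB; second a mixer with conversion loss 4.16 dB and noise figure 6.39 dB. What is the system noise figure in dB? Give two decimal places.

4.88 dB

Convert to linear (a loss of L dB is a gain of −L dB): F_i = 10^(NF_i/10), G_i = 10^(G_i,dB/10)
  Stage 1: F_1 = 10^(4.71/10) = 2.958, G_1 = 10^(14.6/10) = 28.84
  Stage 2: F_2 = 10^(6.39/10) = 4.355, G_2 = 10^(−4.16/10) = 0.3837
Friis cascade:
  F = 2.958 + (4.355 − 1)/28.84 = 3.074
NF = 10 log₁₀(3.074) = 4.88 dB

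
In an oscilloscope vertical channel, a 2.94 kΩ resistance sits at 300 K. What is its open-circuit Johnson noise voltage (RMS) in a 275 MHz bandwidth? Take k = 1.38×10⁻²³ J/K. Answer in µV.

V_n = √(4kTRB)
4kTRB = 4 × 1.38×10⁻²³ × 300 × 2.94×10³ × 2.75×10⁸ = 1.34×10⁻⁸ V²
V_n = √(1.34×10⁻⁸) = 1.16×10⁻⁴ V = 116 µV

116 µV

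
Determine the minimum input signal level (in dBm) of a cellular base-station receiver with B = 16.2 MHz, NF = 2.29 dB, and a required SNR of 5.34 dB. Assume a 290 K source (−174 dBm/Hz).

−94.3 dBm

Sensitivity = −174 + 10 log₁₀(B) + NF + SNR_min
= −174 + 72.1 + 2.29 + 5.34
= −94.27 dBm → −94.3 dBm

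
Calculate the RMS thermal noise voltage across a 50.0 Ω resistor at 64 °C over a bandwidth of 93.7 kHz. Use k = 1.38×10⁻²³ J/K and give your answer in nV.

295 nV

T = 64 °C + 273.15 = 337.15 K
V_n = √(4kTRB)
4kTRB = 4 × 1.38×10⁻²³ × 337.15 × 5.00×10¹ × 9.37×10⁴ = 8.72×10⁻¹⁴ V²
V_n = √(8.72×10⁻¹⁴) = 2.95×10⁻⁷ V = 295 nV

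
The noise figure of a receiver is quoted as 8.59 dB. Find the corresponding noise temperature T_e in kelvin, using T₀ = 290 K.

1806 K

F = 10^(8.59/10) = 7.2277
T_e = (F − 1)·T₀ = (7.2277 − 1) × 290 = 1806 K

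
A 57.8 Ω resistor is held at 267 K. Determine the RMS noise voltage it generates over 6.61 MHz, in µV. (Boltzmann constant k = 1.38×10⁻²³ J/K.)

V_n = √(4kTRB)
4kTRB = 4 × 1.38×10⁻²³ × 267 × 5.78×10¹ × 6.61×10⁶ = 5.63×10⁻¹² V²
V_n = √(5.63×10⁻¹²) = 2.37×10⁻⁶ V = 2.37 µV

2.37 µV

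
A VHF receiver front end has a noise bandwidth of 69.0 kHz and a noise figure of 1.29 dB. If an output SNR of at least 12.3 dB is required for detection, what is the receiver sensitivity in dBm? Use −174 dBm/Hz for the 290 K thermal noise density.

Sensitivity = −174 + 10 log₁₀(B) + NF + SNR_min
= −174 + 48.39 + 1.29 + 12.3
= −112.02 dBm → −112.0 dBm

−112.0 dBm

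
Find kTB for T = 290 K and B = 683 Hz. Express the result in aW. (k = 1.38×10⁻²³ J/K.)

P_n = kTB = 1.38×10⁻²³ × 290 × 6.83×10² = 2.73×10⁻¹⁸ W = 2.73 aW

2.73 aW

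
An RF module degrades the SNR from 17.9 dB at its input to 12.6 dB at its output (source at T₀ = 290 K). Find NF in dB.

5.3 dB

NF (dB) = SNR_in(dB) − SNR_out(dB) when the source is at T₀
NF = 17.9 − 12.6 = 5.3 dB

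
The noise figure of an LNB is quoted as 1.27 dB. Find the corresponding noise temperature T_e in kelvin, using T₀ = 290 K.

98.5 K

F = 10^(1.27/10) = 1.33968
T_e = (F − 1)·T₀ = (1.33968 − 1) × 290 = 98.5 K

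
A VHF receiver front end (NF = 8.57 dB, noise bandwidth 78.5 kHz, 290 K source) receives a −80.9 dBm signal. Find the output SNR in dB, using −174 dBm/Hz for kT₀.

35.6 dB

Noise floor: N = −174 + 10 log₁₀(B) + NF
10 log₁₀(7.85×10⁴) = 48.95 dB
N = −174 + 48.95 + 8.57 = −116.48 dBm
SNR = P_sig − N = −80.9 − (−116.48) = 35.58 dB → 35.6 dB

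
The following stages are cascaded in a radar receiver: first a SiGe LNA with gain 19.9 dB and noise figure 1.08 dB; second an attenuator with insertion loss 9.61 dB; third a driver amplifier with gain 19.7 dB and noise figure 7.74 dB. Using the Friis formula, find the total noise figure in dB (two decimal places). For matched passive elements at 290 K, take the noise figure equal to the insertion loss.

2.62 dB

Convert to linear (a loss of L dB is a gain of −L dB): F_i = 10^(NF_i/10), G_i = 10^(G_i,dB/10)
  Stage 1: F_1 = 10^(1.08/10) = 1.282, G_1 = 10^(19.9/10) = 97.72
  Stage 2: F_2 = 10^(9.61/10) = 9.141, G_2 = 10^(−9.61/10) = 0.1094
  Stage 3: F_3 = 10^(7.74/10) = 5.943, G_3 = 10^(19.7/10) = 93.33
Friis cascade:
  F = 1.282 + (9.141 − 1)/97.72 + (5.943 − 1)/10.69 = 1.828
NF = 10 log₁₀(1.828) = 2.62 dB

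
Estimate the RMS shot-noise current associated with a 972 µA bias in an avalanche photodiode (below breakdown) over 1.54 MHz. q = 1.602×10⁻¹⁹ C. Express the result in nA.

21.9 nA

I_n = √(2qI·B)
2qI·B = 2 × 1.602×10⁻¹⁹ × 9.72×10⁻⁴ × 1.54×10⁶ = 4.80×10⁻¹⁶ A²
I_n = √(4.80×10⁻¹⁶) = 2.19×10⁻⁸ A = 21.9 nA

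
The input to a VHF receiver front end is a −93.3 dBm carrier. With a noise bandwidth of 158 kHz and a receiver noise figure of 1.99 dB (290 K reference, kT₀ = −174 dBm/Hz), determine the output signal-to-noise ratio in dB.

26.7 dB

Noise floor: N = −174 + 10 log₁₀(B) + NF
10 log₁₀(1.58×10⁵) = 51.99 dB
N = −174 + 51.99 + 1.99 = −120.02 dBm
SNR = P_sig − N = −93.3 − (−120.02) = 26.72 dB → 26.7 dB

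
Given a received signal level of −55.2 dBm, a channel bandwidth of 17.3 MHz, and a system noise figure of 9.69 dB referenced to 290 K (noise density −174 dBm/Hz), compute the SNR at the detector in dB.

36.7 dB

Noise floor: N = −174 + 10 log₁₀(B) + NF
10 log₁₀(1.73×10⁷) = 72.38 dB
N = −174 + 72.38 + 9.69 = −91.93 dBm
SNR = P_sig − N = −55.2 − (−91.93) = 36.73 dB → 36.7 dB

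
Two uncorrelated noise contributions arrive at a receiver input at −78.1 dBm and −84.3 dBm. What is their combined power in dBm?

Convert to linear, add, convert back:
P₁ = 1.55×10⁻¹¹ W, P₂ = 3.72×10⁻¹² W
P_tot = 1.92×10⁻¹¹ W → 10 log₁₀(P_tot / 10⁻³) = −77.2 dBm

−77.2 dBm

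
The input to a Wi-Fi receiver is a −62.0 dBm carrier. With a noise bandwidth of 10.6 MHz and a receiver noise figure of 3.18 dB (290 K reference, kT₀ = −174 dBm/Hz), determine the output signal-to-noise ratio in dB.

Noise floor: N = −174 + 10 log₁₀(B) + NF
10 log₁₀(1.06×10⁷) = 70.25 dB
N = −174 + 70.25 + 3.18 = −100.57 dBm
SNR = P_sig − N = −62.0 − (−100.57) = 38.57 dB → 38.6 dB

38.6 dB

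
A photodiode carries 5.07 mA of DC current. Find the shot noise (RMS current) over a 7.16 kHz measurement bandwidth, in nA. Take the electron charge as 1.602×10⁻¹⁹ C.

I_n = √(2qI·B)
2qI·B = 2 × 1.602×10⁻¹⁹ × 5.07×10⁻³ × 7.16×10³ = 1.16×10⁻¹⁷ A²
I_n = √(1.16×10⁻¹⁷) = 3.41×10⁻⁹ A = 3.41 nA

3.41 nA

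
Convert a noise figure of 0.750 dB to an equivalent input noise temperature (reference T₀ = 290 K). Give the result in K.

F = 10^(0.750/10) = 1.1885
T_e = (F − 1)·T₀ = (1.1885 − 1) × 290 = 54.7 K

54.7 K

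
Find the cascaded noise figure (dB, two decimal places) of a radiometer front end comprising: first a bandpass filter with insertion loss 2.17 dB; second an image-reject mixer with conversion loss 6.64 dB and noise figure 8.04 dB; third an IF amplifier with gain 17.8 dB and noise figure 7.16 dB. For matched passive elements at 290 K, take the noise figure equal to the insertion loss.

Convert to linear (a loss of L dB is a gain of −L dB): F_i = 10^(NF_i/10), G_i = 10^(G_i,dB/10)
  Stage 1: F_1 = 10^(2.17/10) = 1.648, G_1 = 10^(−2.17/10) = 0.6067
  Stage 2: F_2 = 10^(8.04/10) = 6.368, G_2 = 10^(−6.64/10) = 0.2168
  Stage 3: F_3 = 10^(7.16/10) = 5.200, G_3 = 10^(17.8/10) = 60.26
Friis cascade:
  F = 1.648 + (6.368 − 1)/0.6067 + (5.200 − 1)/0.1315 = 42.43
NF = 10 log₁₀(42.43) = 16.28 dB

16.28 dB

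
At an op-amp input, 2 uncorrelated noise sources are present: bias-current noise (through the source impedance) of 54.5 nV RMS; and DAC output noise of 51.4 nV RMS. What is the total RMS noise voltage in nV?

74.9 nV

Uncorrelated sources add in power (mean-square): V_tot = √(ΣV_i²)
V_tot = √[(5.45×10⁻⁸)² + (5.14×10⁻⁸)²] = 7.49×10⁻⁸ V = 74.9 nV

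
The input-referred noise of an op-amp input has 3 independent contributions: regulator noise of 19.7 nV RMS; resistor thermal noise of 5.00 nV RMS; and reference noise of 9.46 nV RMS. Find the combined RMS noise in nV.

Uncorrelated sources add in power (mean-square): V_tot = √(ΣV_i²)
V_tot = √[(1.97×10⁻⁸)² + (5.00×10⁻⁹)² + (9.46×10⁻⁹)²] = 2.24×10⁻⁸ V = 22.4 nV

22.4 nV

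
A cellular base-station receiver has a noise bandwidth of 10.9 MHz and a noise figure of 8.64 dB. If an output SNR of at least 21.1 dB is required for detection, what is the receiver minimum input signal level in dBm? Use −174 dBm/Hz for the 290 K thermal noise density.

Sensitivity = −174 + 10 log₁₀(B) + NF + SNR_min
= −174 + 70.37 + 8.64 + 21.1
= −73.89 dBm → −73.9 dBm

−73.9 dBm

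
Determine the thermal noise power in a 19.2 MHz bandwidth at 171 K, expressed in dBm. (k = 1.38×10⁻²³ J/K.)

−103.4 dBm

P_n = kTB = 1.38×10⁻²³ × 171 × 1.92×10⁷ = 4.53×10⁻¹⁴ W
In dBm: 10 log₁₀(4.53×10⁻¹⁴ / 10⁻³) = −103.4 dBm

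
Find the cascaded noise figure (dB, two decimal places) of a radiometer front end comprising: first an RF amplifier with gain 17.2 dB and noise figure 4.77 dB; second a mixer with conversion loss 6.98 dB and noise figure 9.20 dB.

4.97 dB

Convert to linear (a loss of L dB is a gain of −L dB): F_i = 10^(NF_i/10), G_i = 10^(G_i,dB/10)
  Stage 1: F_1 = 10^(4.77/10) = 2.999, G_1 = 10^(17.2/10) = 52.48
  Stage 2: F_2 = 10^(9.20/10) = 8.318, G_2 = 10^(−6.98/10) = 0.2004
Friis cascade:
  F = 2.999 + (8.318 − 1)/52.48 = 3.139
NF = 10 log₁₀(3.139) = 4.97 dB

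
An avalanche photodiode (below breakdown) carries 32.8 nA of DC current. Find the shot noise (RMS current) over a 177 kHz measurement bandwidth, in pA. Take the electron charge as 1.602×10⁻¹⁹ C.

43.1 pA

I_n = √(2qI·B)
2qI·B = 2 × 1.602×10⁻¹⁹ × 3.28×10⁻⁸ × 1.77×10⁵ = 1.86×10⁻²¹ A²
I_n = √(1.86×10⁻²¹) = 4.31×10⁻¹¹ A = 43.1 pA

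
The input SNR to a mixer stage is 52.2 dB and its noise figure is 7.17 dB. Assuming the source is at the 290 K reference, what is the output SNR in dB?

By definition F = SNR_in/SNR_out, so in dB: SNR_out = SNR_in − NF
SNR_out = 52.2 − 7.17 = 45.03 dB

45.03 dB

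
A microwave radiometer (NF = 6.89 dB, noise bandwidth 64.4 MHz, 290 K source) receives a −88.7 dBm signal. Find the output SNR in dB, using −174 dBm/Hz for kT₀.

0.3 dB

Noise floor: N = −174 + 10 log₁₀(B) + NF
10 log₁₀(6.44×10⁷) = 78.09 dB
N = −174 + 78.09 + 6.89 = −89.02 dBm
SNR = P_sig − N = −88.7 − (−89.02) = 0.32 dB → 0.3 dB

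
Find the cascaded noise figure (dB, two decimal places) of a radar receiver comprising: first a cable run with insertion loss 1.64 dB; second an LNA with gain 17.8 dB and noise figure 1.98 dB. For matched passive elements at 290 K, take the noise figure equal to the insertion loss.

3.62 dB

Convert to linear (a loss of L dB is a gain of −L dB): F_i = 10^(NF_i/10), G_i = 10^(G_i,dB/10)
  Stage 1: F_1 = 10^(1.64/10) = 1.459, G_1 = 10^(−1.64/10) = 0.6855
  Stage 2: F_2 = 10^(1.98/10) = 1.578, G_2 = 10^(17.8/10) = 60.26
Friis cascade:
  F = 1.459 + (1.578 − 1)/0.6855 = 2.301
NF = 10 log₁₀(2.301) = 3.62 dB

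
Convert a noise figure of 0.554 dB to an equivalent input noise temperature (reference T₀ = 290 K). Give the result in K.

F = 10^(0.554/10) = 1.13606
T_e = (F − 1)·T₀ = (1.13606 − 1) × 290 = 39.5 K

39.5 K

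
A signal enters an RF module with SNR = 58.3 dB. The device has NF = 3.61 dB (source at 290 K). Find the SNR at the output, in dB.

By definition F = SNR_in/SNR_out, so in dB: SNR_out = SNR_in − NF
SNR_out = 58.3 − 3.61 = 54.69 dB

54.69 dB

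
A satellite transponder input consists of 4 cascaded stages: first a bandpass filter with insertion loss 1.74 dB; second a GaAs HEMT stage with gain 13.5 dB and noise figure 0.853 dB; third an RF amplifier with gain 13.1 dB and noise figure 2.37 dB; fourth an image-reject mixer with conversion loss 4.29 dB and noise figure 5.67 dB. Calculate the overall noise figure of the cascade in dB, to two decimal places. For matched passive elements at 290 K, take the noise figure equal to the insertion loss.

Convert to linear (a loss of L dB is a gain of −L dB): F_i = 10^(NF_i/10), G_i = 10^(G_i,dB/10)
  Stage 1: F_1 = 10^(1.74/10) = 1.493, G_1 = 10^(−1.74/10) = 0.6699
  Stage 2: F_2 = 10^(0.853/10) = 1.217, G_2 = 10^(13.5/10) = 22.39
  Stage 3: F_3 = 10^(2.37/10) = 1.726, G_3 = 10^(13.1/10) = 20.42
  Stage 4: F_4 = 10^(5.67/10) = 3.690, G_4 = 10^(−4.29/10) = 0.3724
Friis cascade:
  F = 1.493 + (1.217 − 1)/0.6699 + (1.726 − 1)/15.00 + (3.690 − 1)/306.2 = 1.874
NF = 10 log₁₀(1.874) = 2.73 dB

2.73 dB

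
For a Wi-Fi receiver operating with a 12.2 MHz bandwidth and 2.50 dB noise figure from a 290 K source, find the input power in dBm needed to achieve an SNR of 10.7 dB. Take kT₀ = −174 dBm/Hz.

Sensitivity = −174 + 10 log₁₀(B) + NF + SNR_min
= −174 + 70.86 + 2.50 + 10.7
= −89.94 dBm → −89.9 dBm

−89.9 dBm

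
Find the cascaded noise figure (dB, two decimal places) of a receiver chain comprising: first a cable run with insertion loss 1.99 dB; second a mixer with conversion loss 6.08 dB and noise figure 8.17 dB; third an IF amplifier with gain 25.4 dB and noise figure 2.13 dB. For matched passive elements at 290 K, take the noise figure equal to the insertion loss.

11.59 dB

Convert to linear (a loss of L dB is a gain of −L dB): F_i = 10^(NF_i/10), G_i = 10^(G_i,dB/10)
  Stage 1: F_1 = 10^(1.99/10) = 1.581, G_1 = 10^(−1.99/10) = 0.6324
  Stage 2: F_2 = 10^(8.17/10) = 6.561, G_2 = 10^(−6.08/10) = 0.2466
  Stage 3: F_3 = 10^(2.13/10) = 1.633, G_3 = 10^(25.4/10) = 346.7
Friis cascade:
  F = 1.581 + (6.561 − 1)/0.6324 + (1.633 − 1)/0.1560 = 14.43
NF = 10 log₁₀(14.43) = 11.59 dB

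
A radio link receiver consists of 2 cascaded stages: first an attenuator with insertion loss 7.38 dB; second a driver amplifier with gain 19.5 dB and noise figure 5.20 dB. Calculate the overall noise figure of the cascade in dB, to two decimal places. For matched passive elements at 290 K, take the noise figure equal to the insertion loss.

12.58 dB

Convert to linear (a loss of L dB is a gain of −L dB): F_i = 10^(NF_i/10), G_i = 10^(G_i,dB/10)
  Stage 1: F_1 = 10^(7.38/10) = 5.470, G_1 = 10^(−7.38/10) = 0.1828
  Stage 2: F_2 = 10^(5.20/10) = 3.311, G_2 = 10^(19.5/10) = 89.13
Friis cascade:
  F = 5.470 + (3.311 − 1)/0.1828 = 18.11
NF = 10 log₁₀(18.11) = 12.58 dB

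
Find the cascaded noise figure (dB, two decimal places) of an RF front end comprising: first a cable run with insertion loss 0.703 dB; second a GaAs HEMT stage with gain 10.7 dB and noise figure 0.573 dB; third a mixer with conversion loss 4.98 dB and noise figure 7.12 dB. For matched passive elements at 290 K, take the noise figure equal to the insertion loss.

Convert to linear (a loss of L dB is a gain of −L dB): F_i = 10^(NF_i/10), G_i = 10^(G_i,dB/10)
  Stage 1: F_1 = 10^(0.703/10) = 1.176, G_1 = 10^(−0.703/10) = 0.8506
  Stage 2: F_2 = 10^(0.573/10) = 1.141, G_2 = 10^(10.7/10) = 11.75
  Stage 3: F_3 = 10^(7.12/10) = 5.152, G_3 = 10^(−4.98/10) = 0.3177
Friis cascade:
  F = 1.176 + (1.141 − 1)/0.8506 + (5.152 − 1)/9.993 = 1.757
NF = 10 log₁₀(1.757) = 2.45 dB

2.45 dB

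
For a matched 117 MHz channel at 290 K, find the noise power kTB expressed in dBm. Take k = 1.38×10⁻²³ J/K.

P_n = kTB = 1.38×10⁻²³ × 290 × 1.17×10⁸ = 4.68×10⁻¹³ W
In dBm: 10 log₁₀(4.68×10⁻¹³ / 10⁻³) = −93.3 dBm

−93.3 dBm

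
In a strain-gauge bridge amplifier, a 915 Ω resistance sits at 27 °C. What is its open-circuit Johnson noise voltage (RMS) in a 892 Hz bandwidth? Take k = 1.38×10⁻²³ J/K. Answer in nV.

116 nV

T = 27 °C + 273.15 = 300.15 K
V_n = √(4kTRB)
4kTRB = 4 × 1.38×10⁻²³ × 300.15 × 9.15×10² × 8.92×10² = 1.35×10⁻¹⁴ V²
V_n = √(1.35×10⁻¹⁴) = 1.16×10⁻⁷ V = 116 nV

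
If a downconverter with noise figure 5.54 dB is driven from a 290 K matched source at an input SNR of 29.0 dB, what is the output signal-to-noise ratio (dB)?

By definition F = SNR_in/SNR_out, so in dB: SNR_out = SNR_in − NF
SNR_out = 29.0 − 5.54 = 23.46 dB

23.46 dB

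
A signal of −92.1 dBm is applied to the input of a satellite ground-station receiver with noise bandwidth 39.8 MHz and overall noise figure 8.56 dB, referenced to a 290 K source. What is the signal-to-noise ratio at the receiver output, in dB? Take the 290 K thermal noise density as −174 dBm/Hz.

−2.7 dB

Noise floor: N = −174 + 10 log₁₀(B) + NF
10 log₁₀(3.98×10⁷) = 76 dB
N = −174 + 76 + 8.56 = −89.44 dBm
SNR = P_sig − N = −92.1 − (−89.44) = −2.66 dB → −2.7 dB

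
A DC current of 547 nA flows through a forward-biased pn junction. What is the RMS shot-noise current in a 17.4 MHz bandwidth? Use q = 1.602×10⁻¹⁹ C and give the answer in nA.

I_n = √(2qI·B)
2qI·B = 2 × 1.602×10⁻¹⁹ × 5.47×10⁻⁷ × 1.74×10⁷ = 3.05×10⁻¹⁸ A²
I_n = √(3.05×10⁻¹⁸) = 1.75×10⁻⁹ A = 1.75 nA

1.75 nA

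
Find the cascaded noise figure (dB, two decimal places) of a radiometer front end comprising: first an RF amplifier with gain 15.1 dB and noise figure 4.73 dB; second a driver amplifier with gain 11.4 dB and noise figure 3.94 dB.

4.80 dB

Convert to linear (a loss of L dB is a gain of −L dB): F_i = 10^(NF_i/10), G_i = 10^(G_i,dB/10)
  Stage 1: F_1 = 10^(4.73/10) = 2.972, G_1 = 10^(15.1/10) = 32.36
  Stage 2: F_2 = 10^(3.94/10) = 2.477, G_2 = 10^(11.4/10) = 13.80
Friis cascade:
  F = 2.972 + (2.477 − 1)/32.36 = 3.017
NF = 10 log₁₀(3.017) = 4.80 dB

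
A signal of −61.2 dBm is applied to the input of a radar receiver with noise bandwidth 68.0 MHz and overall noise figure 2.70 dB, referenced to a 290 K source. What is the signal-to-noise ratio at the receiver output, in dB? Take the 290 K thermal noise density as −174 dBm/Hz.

Noise floor: N = −174 + 10 log₁₀(B) + NF
10 log₁₀(6.80×10⁷) = 78.33 dB
N = −174 + 78.33 + 2.70 = −92.97 dBm
SNR = P_sig − N = −61.2 − (−92.97) = 31.77 dB → 31.8 dB

31.8 dB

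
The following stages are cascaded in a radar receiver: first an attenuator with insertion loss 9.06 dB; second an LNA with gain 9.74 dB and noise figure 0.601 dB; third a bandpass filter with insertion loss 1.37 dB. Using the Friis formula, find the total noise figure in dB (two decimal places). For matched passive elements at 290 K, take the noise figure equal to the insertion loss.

9.81 dB

Convert to linear (a loss of L dB is a gain of −L dB): F_i = 10^(NF_i/10), G_i = 10^(G_i,dB/10)
  Stage 1: F_1 = 10^(9.06/10) = 8.054, G_1 = 10^(−9.06/10) = 0.1242
  Stage 2: F_2 = 10^(0.601/10) = 1.148, G_2 = 10^(9.74/10) = 9.419
  Stage 3: F_3 = 10^(1.37/10) = 1.371, G_3 = 10^(−1.37/10) = 0.7295
Friis cascade:
  F = 8.054 + (1.148 − 1)/0.1242 + (1.371 − 1)/1.169 = 9.566
NF = 10 log₁₀(9.566) = 9.81 dB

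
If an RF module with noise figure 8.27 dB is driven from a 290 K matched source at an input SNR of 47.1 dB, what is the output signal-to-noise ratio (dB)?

By definition F = SNR_in/SNR_out, so in dB: SNR_out = SNR_in − NF
SNR_out = 47.1 − 8.27 = 38.83 dB

38.83 dB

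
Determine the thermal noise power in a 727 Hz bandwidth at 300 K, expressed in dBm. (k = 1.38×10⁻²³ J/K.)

−145.2 dBm

P_n = kTB = 1.38×10⁻²³ × 300 × 7.27×10² = 3.01×10⁻¹⁸ W
In dBm: 10 log₁₀(3.01×10⁻¹⁸ / 10⁻³) = −145.2 dBm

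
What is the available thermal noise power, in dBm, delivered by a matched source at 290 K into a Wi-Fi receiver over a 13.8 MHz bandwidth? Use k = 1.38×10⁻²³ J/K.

P_n = kTB = 1.38×10⁻²³ × 290 × 1.38×10⁷ = 5.52×10⁻¹⁴ W
In dBm: 10 log₁₀(5.52×10⁻¹⁴ / 10⁻³) = −102.6 dBm

−102.6 dBm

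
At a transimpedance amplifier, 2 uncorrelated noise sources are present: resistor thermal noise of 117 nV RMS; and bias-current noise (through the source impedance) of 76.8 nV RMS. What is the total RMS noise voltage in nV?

Uncorrelated sources add in power (mean-square): V_tot = √(ΣV_i²)
V_tot = √[(1.17×10⁻⁷)² + (7.68×10⁻⁸)²] = 1.40×10⁻⁷ V = 140 nV

140 nV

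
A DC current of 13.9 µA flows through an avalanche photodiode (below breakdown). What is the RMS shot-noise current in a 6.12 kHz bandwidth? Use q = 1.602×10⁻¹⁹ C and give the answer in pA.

165 pA

I_n = √(2qI·B)
2qI·B = 2 × 1.602×10⁻¹⁹ × 1.39×10⁻⁵ × 6.12×10³ = 2.73×10⁻²⁰ A²
I_n = √(2.73×10⁻²⁰) = 1.65×10⁻¹⁰ A = 165 pA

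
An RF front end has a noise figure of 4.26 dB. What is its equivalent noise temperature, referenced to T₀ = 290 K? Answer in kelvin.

483 K

F = 10^(4.26/10) = 2.66686
T_e = (F − 1)·T₀ = (2.66686 − 1) × 290 = 483 K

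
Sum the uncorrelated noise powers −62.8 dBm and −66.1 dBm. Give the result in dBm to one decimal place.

Convert to linear, add, convert back:
P₁ = 5.25×10⁻¹⁰ W, P₂ = 2.45×10⁻¹⁰ W
P_tot = 7.70×10⁻¹⁰ W → 10 log₁₀(P_tot / 10⁻³) = −61.1 dBm

−61.1 dBm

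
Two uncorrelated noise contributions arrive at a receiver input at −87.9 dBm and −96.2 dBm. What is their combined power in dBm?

Convert to linear, add, convert back:
P₁ = 1.62×10⁻¹² W, P₂ = 2.40×10⁻¹³ W
P_tot = 1.86×10⁻¹² W → 10 log₁₀(P_tot / 10⁻³) = −87.3 dBm

−87.3 dBm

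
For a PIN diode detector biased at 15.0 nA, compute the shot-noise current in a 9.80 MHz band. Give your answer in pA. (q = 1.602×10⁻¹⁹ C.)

I_n = √(2qI·B)
2qI·B = 2 × 1.602×10⁻¹⁹ × 1.50×10⁻⁸ × 9.80×10⁶ = 4.71×10⁻²⁰ A²
I_n = √(4.71×10⁻²⁰) = 2.17×10⁻¹⁰ A = 217 pA

217 pA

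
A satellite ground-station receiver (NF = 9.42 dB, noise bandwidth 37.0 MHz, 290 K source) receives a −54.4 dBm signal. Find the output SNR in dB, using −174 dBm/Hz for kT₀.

34.5 dB

Noise floor: N = −174 + 10 log₁₀(B) + NF
10 log₁₀(3.70×10⁷) = 75.68 dB
N = −174 + 75.68 + 9.42 = −88.90 dBm
SNR = P_sig − N = −54.4 − (−88.90) = 34.50 dB → 34.5 dB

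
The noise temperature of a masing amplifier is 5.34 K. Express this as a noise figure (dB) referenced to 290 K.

F = 1 + T_e/T₀ = 1 + 5.34/290 = 1.01841
NF = 10 log₁₀(1.01841) = 0.079 dB

0.079 dB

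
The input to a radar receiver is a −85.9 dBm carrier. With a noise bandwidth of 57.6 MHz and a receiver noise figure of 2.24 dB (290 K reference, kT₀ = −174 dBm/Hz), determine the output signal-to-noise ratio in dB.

8.3 dB

Noise floor: N = −174 + 10 log₁₀(B) + NF
10 log₁₀(5.76×10⁷) = 77.6 dB
N = −174 + 77.6 + 2.24 = −94.16 dBm
SNR = P_sig − N = −85.9 − (−94.16) = 8.26 dB → 8.3 dB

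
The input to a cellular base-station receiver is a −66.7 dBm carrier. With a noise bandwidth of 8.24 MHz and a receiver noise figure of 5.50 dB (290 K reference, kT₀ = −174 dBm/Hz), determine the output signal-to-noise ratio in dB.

32.6 dB

Noise floor: N = −174 + 10 log₁₀(B) + NF
10 log₁₀(8.24×10⁶) = 69.16 dB
N = −174 + 69.16 + 5.50 = −99.34 dBm
SNR = P_sig − N = −66.7 − (−99.34) = 32.64 dB → 32.6 dB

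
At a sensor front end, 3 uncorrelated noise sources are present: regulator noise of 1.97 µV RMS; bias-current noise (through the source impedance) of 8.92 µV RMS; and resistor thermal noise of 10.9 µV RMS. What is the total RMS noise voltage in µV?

Uncorrelated sources add in power (mean-square): V_tot = √(ΣV_i²)
V_tot = √[(1.97×10⁻⁶)² + (8.92×10⁻⁶)² + (1.09×10⁻⁵)²] = 1.42×10⁻⁵ V = 14.2 µV

14.2 µV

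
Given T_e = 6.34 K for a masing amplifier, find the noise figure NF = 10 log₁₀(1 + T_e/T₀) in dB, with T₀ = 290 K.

0.094 dB

F = 1 + T_e/T₀ = 1 + 6.34/290 = 1.02186
NF = 10 log₁₀(1.02186) = 0.094 dB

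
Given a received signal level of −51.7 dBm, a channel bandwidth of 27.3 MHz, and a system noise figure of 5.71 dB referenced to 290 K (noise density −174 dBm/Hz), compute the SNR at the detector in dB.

Noise floor: N = −174 + 10 log₁₀(B) + NF
10 log₁₀(2.73×10⁷) = 74.36 dB
N = −174 + 74.36 + 5.71 = −93.93 dBm
SNR = P_sig − N = −51.7 − (−93.93) = 42.23 dB → 42.2 dB

42.2 dB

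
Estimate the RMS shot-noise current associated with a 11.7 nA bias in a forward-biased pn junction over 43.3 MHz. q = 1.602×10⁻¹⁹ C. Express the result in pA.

403 pA

I_n = √(2qI·B)
2qI·B = 2 × 1.602×10⁻¹⁹ × 1.17×10⁻⁸ × 4.33×10⁷ = 1.62×10⁻¹⁹ A²
I_n = √(1.62×10⁻¹⁹) = 4.03×10⁻¹⁰ A = 403 pA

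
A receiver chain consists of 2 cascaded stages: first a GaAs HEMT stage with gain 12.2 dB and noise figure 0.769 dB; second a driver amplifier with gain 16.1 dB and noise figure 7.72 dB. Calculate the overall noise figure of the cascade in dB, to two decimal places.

1.73 dB

Convert to linear (a loss of L dB is a gain of −L dB): F_i = 10^(NF_i/10), G_i = 10^(G_i,dB/10)
  Stage 1: F_1 = 10^(0.769/10) = 1.194, G_1 = 10^(12.2/10) = 16.60
  Stage 2: F_2 = 10^(7.72/10) = 5.916, G_2 = 10^(16.1/10) = 40.74
Friis cascade:
  F = 1.194 + (5.916 − 1)/16.60 = 1.490
NF = 10 log₁₀(1.490) = 1.73 dB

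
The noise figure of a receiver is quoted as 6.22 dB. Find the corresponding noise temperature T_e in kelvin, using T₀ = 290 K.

925 K

F = 10^(6.22/10) = 4.18794
T_e = (F − 1)·T₀ = (4.18794 − 1) × 290 = 925 K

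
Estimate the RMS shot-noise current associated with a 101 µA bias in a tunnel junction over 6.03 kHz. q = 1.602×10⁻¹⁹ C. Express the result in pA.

I_n = √(2qI·B)
2qI·B = 2 × 1.602×10⁻¹⁹ × 1.01×10⁻⁴ × 6.03×10³ = 1.95×10⁻¹⁹ A²
I_n = √(1.95×10⁻¹⁹) = 4.42×10⁻¹⁰ A = 442 pA

442 pA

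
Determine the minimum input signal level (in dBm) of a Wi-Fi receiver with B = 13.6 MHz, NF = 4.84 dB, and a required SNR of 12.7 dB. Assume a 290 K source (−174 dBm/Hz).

−85.1 dBm

Sensitivity = −174 + 10 log₁₀(B) + NF + SNR_min
= −174 + 71.34 + 4.84 + 12.7
= −85.12 dBm → −85.1 dBm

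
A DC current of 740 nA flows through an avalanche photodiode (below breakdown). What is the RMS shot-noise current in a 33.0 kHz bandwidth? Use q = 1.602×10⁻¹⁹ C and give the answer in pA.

I_n = √(2qI·B)
2qI·B = 2 × 1.602×10⁻¹⁹ × 7.40×10⁻⁷ × 3.30×10⁴ = 7.82×10⁻²¹ A²
I_n = √(7.82×10⁻²¹) = 8.85×10⁻¹¹ A = 88.5 pA

88.5 pA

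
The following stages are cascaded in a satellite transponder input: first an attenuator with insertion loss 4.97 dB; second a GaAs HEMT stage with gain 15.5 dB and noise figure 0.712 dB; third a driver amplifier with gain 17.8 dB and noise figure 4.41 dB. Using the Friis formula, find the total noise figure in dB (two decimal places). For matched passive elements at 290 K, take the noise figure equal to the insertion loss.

5.86 dB

Convert to linear (a loss of L dB is a gain of −L dB): F_i = 10^(NF_i/10), G_i = 10^(G_i,dB/10)
  Stage 1: F_1 = 10^(4.97/10) = 3.141, G_1 = 10^(−4.97/10) = 0.3184
  Stage 2: F_2 = 10^(0.712/10) = 1.178, G_2 = 10^(15.5/10) = 35.48
  Stage 3: F_3 = 10^(4.41/10) = 2.761, G_3 = 10^(17.8/10) = 60.26
Friis cascade:
  F = 3.141 + (1.178 − 1)/0.3184 + (2.761 − 1)/11.30 = 3.856
NF = 10 log₁₀(3.856) = 5.86 dB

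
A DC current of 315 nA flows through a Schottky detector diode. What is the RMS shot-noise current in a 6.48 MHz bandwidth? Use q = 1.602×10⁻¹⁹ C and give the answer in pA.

I_n = √(2qI·B)
2qI·B = 2 × 1.602×10⁻¹⁹ × 3.15×10⁻⁷ × 6.48×10⁶ = 6.54×10⁻¹⁹ A²
I_n = √(6.54×10⁻¹⁹) = 8.09×10⁻¹⁰ A = 809 pA

809 pA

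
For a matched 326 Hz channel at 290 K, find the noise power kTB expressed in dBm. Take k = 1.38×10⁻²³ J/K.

P_n = kTB = 1.38×10⁻²³ × 290 × 3.26×10² = 1.30×10⁻¹⁸ W
In dBm: 10 log₁₀(1.30×10⁻¹⁸ / 10⁻³) = −148.8 dBm

−148.8 dBm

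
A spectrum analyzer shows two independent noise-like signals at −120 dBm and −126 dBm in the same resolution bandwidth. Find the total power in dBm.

Convert to linear, add, convert back:
P₁ = 1.00×10⁻¹⁵ W, P₂ = 2.51×10⁻¹⁶ W
P_tot = 1.25×10⁻¹⁵ W → 10 log₁₀(P_tot / 10⁻³) = −119.0 dBm

−119.0 dBm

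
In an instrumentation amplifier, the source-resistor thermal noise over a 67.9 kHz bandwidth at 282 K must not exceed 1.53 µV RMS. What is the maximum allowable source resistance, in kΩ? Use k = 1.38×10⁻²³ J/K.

2.21 kΩ

Johnson–Nyquist: V_n = √(4kTRB) ⇒ R = V_n² / (4kTB)
4kTB = 4 × 1.38×10⁻²³ × 282 × 6.79×10⁴ = 1.06×10⁻¹⁵
R = (1.53×10⁻⁶)² / 1.06×10⁻¹⁵ = 2.21×10³ Ω = 2.21 kΩ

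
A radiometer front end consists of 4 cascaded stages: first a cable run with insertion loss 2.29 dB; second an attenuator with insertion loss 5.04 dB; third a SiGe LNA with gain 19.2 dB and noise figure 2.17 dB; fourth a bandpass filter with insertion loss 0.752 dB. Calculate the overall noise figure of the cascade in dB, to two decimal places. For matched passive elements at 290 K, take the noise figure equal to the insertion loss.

9.51 dB

Convert to linear (a loss of L dB is a gain of −L dB): F_i = 10^(NF_i/10), G_i = 10^(G_i,dB/10)
  Stage 1: F_1 = 10^(2.29/10) = 1.694, G_1 = 10^(−2.29/10) = 0.5902
  Stage 2: F_2 = 10^(5.04/10) = 3.192, G_2 = 10^(−5.04/10) = 0.3133
  Stage 3: F_3 = 10^(2.17/10) = 1.648, G_3 = 10^(19.2/10) = 83.18
  Stage 4: F_4 = 10^(0.752/10) = 1.189, G_4 = 10^(−0.752/10) = 0.8410
Friis cascade:
  F = 1.694 + (3.192 − 1)/0.5902 + (1.648 − 1)/0.1849 + (1.189 − 1)/15.38 = 8.925
NF = 10 log₁₀(8.925) = 9.51 dB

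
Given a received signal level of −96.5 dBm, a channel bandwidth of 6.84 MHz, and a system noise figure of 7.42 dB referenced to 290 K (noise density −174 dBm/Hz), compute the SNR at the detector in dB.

Noise floor: N = −174 + 10 log₁₀(B) + NF
10 log₁₀(6.84×10⁶) = 68.35 dB
N = −174 + 68.35 + 7.42 = −98.23 dBm
SNR = P_sig − N = −96.5 − (−98.23) = 1.73 dB → 1.7 dB

1.7 dB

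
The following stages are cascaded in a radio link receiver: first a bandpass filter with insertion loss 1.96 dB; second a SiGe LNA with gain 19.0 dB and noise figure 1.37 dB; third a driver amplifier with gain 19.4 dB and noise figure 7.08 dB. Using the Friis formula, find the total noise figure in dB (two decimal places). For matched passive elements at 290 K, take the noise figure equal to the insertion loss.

3.49 dB

Convert to linear (a loss of L dB is a gain of −L dB): F_i = 10^(NF_i/10), G_i = 10^(G_i,dB/10)
  Stage 1: F_1 = 10^(1.96/10) = 1.570, G_1 = 10^(−1.96/10) = 0.6368
  Stage 2: F_2 = 10^(1.37/10) = 1.371, G_2 = 10^(19.0/10) = 79.43
  Stage 3: F_3 = 10^(7.08/10) = 5.105, G_3 = 10^(19.4/10) = 87.10
Friis cascade:
  F = 1.570 + (1.371 − 1)/0.6368 + (5.105 − 1)/50.58 = 2.234
NF = 10 log₁₀(2.234) = 3.49 dB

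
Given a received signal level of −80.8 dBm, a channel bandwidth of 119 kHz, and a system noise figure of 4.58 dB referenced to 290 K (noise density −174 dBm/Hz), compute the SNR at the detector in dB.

37.9 dB

Noise floor: N = −174 + 10 log₁₀(B) + NF
10 log₁₀(1.19×10⁵) = 50.76 dB
N = −174 + 50.76 + 4.58 = −118.66 dBm
SNR = P_sig − N = −80.8 − (−118.66) = 37.86 dB → 37.9 dB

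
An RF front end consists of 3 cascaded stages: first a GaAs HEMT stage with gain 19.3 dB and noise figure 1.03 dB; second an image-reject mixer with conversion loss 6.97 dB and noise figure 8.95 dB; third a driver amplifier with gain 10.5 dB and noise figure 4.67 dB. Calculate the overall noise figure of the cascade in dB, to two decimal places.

1.65 dB

Convert to linear (a loss of L dB is a gain of −L dB): F_i = 10^(NF_i/10), G_i = 10^(G_i,dB/10)
  Stage 1: F_1 = 10^(1.03/10) = 1.268, G_1 = 10^(19.3/10) = 85.11
  Stage 2: F_2 = 10^(8.95/10) = 7.852, G_2 = 10^(−6.97/10) = 0.2009
  Stage 3: F_3 = 10^(4.67/10) = 2.931, G_3 = 10^(10.5/10) = 11.22
Friis cascade:
  F = 1.268 + (7.852 − 1)/85.11 + (2.931 − 1)/17.10 = 1.461
NF = 10 log₁₀(1.461) = 1.65 dB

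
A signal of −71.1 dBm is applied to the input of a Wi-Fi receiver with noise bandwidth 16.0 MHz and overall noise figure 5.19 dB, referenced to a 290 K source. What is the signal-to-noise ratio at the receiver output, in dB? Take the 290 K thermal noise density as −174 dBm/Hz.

25.7 dB

Noise floor: N = −174 + 10 log₁₀(B) + NF
10 log₁₀(1.60×10⁷) = 72.04 dB
N = −174 + 72.04 + 5.19 = −96.77 dBm
SNR = P_sig − N = −71.1 − (−96.77) = 25.67 dB → 25.7 dB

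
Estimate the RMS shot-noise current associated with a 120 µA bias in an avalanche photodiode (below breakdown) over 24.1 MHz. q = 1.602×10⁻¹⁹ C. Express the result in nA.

30.4 nA

I_n = √(2qI·B)
2qI·B = 2 × 1.602×10⁻¹⁹ × 1.20×10⁻⁴ × 2.41×10⁷ = 9.27×10⁻¹⁶ A²
I_n = √(9.27×10⁻¹⁶) = 3.04×10⁻⁸ A = 30.4 nA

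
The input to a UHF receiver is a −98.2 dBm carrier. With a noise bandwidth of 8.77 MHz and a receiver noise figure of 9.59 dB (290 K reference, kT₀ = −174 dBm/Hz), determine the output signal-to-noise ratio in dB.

−3.2 dB

Noise floor: N = −174 + 10 log₁₀(B) + NF
10 log₁₀(8.77×10⁶) = 69.43 dB
N = −174 + 69.43 + 9.59 = −94.98 dBm
SNR = P_sig − N = −98.2 − (−94.98) = −3.22 dB → −3.2 dB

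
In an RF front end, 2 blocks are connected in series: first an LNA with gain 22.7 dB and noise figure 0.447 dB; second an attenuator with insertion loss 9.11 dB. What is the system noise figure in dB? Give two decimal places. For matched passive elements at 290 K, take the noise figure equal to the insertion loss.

Convert to linear (a loss of L dB is a gain of −L dB): F_i = 10^(NF_i/10), G_i = 10^(G_i,dB/10)
  Stage 1: F_1 = 10^(0.447/10) = 1.108, G_1 = 10^(22.7/10) = 186.2
  Stage 2: F_2 = 10^(9.11/10) = 8.147, G_2 = 10^(−9.11/10) = 0.1227
Friis cascade:
  F = 1.108 + (8.147 − 1)/186.2 = 1.147
NF = 10 log₁₀(1.147) = 0.59 dB

0.59 dB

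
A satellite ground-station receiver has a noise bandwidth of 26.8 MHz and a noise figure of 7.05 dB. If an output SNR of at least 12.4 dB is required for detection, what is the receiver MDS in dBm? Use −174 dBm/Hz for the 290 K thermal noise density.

Sensitivity = −174 + 10 log₁₀(B) + NF + SNR_min
= −174 + 74.28 + 7.05 + 12.4
= −80.27 dBm → −80.3 dBm

−80.3 dBm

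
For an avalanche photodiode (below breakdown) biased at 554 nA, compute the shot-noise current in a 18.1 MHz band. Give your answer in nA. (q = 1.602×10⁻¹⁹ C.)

I_n = √(2qI·B)
2qI·B = 2 × 1.602×10⁻¹⁹ × 5.54×10⁻⁷ × 1.81×10⁷ = 3.21×10⁻¹⁸ A²
I_n = √(3.21×10⁻¹⁸) = 1.79×10⁻⁹ A = 1.79 nA

1.79 nA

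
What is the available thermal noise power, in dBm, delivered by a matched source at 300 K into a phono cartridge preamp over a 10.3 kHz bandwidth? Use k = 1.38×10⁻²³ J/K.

−133.7 dBm

P_n = kTB = 1.38×10⁻²³ × 300 × 1.03×10⁴ = 4.26×10⁻¹⁷ W
In dBm: 10 log₁₀(4.26×10⁻¹⁷ / 10⁻³) = −133.7 dBm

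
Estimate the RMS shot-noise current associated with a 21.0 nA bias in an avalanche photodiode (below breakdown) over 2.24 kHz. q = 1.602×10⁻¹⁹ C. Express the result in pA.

3.88 pA

I_n = √(2qI·B)
2qI·B = 2 × 1.602×10⁻¹⁹ × 2.10×10⁻⁸ × 2.24×10³ = 1.51×10⁻²³ A²
I_n = √(1.51×10⁻²³) = 3.88×10⁻¹² A = 3.88 pA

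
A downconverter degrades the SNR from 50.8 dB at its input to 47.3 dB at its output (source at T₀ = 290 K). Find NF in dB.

NF (dB) = SNR_in(dB) − SNR_out(dB) when the source is at T₀
NF = 50.8 − 47.3 = 3.5 dB

3.5 dB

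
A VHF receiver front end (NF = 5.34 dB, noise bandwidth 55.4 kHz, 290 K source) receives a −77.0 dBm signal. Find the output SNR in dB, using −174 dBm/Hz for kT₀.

44.2 dB

Noise floor: N = −174 + 10 log₁₀(B) + NF
10 log₁₀(5.54×10⁴) = 47.44 dB
N = −174 + 47.44 + 5.34 = −121.22 dBm
SNR = P_sig − N = −77.0 − (−121.22) = 44.22 dB → 44.2 dB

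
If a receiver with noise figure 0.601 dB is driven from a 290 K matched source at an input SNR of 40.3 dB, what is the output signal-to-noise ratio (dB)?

By definition F = SNR_in/SNR_out, so in dB: SNR_out = SNR_in − NF
SNR_out = 40.3 − 0.601 = 39.699 dB

39.699 dB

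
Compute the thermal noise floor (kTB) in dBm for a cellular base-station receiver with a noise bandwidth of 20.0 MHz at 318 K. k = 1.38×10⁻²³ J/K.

P_n = kTB = 1.38×10⁻²³ × 318 × 2.00×10⁷ = 8.78×10⁻¹⁴ W
In dBm: 10 log₁₀(8.78×10⁻¹⁴ / 10⁻³) = −100.6 dBm

−100.6 dBm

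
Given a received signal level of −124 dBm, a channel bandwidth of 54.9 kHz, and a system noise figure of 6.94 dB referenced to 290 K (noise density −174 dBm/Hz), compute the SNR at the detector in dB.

Noise floor: N = −174 + 10 log₁₀(B) + NF
10 log₁₀(5.49×10⁴) = 47.4 dB
N = −174 + 47.4 + 6.94 = −119.66 dBm
SNR = P_sig − N = −124 − (−119.66) = −4.34 dB → −4.3 dB

−4.3 dB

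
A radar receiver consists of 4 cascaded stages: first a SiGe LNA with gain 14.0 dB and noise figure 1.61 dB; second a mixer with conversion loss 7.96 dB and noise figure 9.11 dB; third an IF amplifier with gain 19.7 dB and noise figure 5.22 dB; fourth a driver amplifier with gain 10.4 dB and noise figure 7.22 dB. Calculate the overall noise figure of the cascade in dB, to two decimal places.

Convert to linear (a loss of L dB is a gain of −L dB): F_i = 10^(NF_i/10), G_i = 10^(G_i,dB/10)
  Stage 1: F_1 = 10^(1.61/10) = 1.449, G_1 = 10^(14.0/10) = 25.12
  Stage 2: F_2 = 10^(9.11/10) = 8.147, G_2 = 10^(−7.96/10) = 0.1600
  Stage 3: F_3 = 10^(5.22/10) = 3.327, G_3 = 10^(19.7/10) = 93.33
  Stage 4: F_4 = 10^(7.22/10) = 5.272, G_4 = 10^(10.4/10) = 10.96
Friis cascade:
  F = 1.449 + (8.147 − 1)/25.12 + (3.327 − 1)/4.018 + (5.272 − 1)/375.0 = 2.324
NF = 10 log₁₀(2.324) = 3.66 dB

3.66 dB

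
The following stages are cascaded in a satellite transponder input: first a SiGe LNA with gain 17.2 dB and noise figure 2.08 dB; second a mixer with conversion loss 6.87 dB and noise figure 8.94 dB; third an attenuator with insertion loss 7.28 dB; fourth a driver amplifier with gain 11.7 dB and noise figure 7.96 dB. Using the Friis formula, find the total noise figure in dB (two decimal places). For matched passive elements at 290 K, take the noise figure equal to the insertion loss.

6.77 dB

Convert to linear (a loss of L dB is a gain of −L dB): F_i = 10^(NF_i/10), G_i = 10^(G_i,dB/10)
  Stage 1: F_1 = 10^(2.08/10) = 1.614, G_1 = 10^(17.2/10) = 52.48
  Stage 2: F_2 = 10^(8.94/10) = 7.834, G_2 = 10^(−6.87/10) = 0.2056
  Stage 3: F_3 = 10^(7.28/10) = 5.346, G_3 = 10^(−7.28/10) = 0.1871
  Stage 4: F_4 = 10^(7.96/10) = 6.252, G_4 = 10^(11.7/10) = 14.79
Friis cascade:
  F = 1.614 + (7.834 − 1)/52.48 + (5.346 − 1)/10.79 + (6.252 − 1)/2.018 = 4.749
NF = 10 log₁₀(4.749) = 6.77 dB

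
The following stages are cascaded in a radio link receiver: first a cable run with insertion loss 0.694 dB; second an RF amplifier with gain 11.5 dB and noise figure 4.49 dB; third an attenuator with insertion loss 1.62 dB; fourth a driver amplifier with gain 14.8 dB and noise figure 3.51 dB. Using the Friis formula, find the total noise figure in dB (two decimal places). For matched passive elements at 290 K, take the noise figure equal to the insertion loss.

Convert to linear (a loss of L dB is a gain of −L dB): F_i = 10^(NF_i/10), G_i = 10^(G_i,dB/10)
  Stage 1: F_1 = 10^(0.694/10) = 1.173, G_1 = 10^(−0.694/10) = 0.8523
  Stage 2: F_2 = 10^(4.49/10) = 2.812, G_2 = 10^(11.5/10) = 14.13
  Stage 3: F_3 = 10^(1.62/10) = 1.452, G_3 = 10^(−1.62/10) = 0.6887
  Stage 4: F_4 = 10^(3.51/10) = 2.244, G_4 = 10^(14.8/10) = 30.20
Friis cascade:
  F = 1.173 + (2.812 − 1)/0.8523 + (1.452 − 1)/12.04 + (2.244 − 1)/8.291 = 3.487
NF = 10 log₁₀(3.487) = 5.42 dB

5.42 dB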